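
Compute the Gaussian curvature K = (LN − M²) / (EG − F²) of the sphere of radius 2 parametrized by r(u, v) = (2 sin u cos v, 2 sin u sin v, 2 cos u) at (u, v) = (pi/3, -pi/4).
K = 1/4

Coefficients of the first fundamental form: E = 4, F = 0, G = 4*sin(u)^2.
Coefficients of the second fundamental form: L = -2*sin(u)/Abs(sin(u)), M = 0, N = -2*sin(u)^3/Abs(sin(u)).
Assemble K = (LN − M²)/(EG − F²) = 1/4. At (u, v) = (pi/3, -pi/4): K = 1/4.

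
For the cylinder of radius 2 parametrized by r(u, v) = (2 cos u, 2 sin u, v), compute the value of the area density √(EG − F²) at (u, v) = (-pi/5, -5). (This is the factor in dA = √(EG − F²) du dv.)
√(EG − F²)|_{(-pi/5, -5)} = 2

E = 4, F = 0, G = 1, so EG − F² = 4. Taking the positive square root: √(EG − F²) = 2. At (u, v) = (-pi/5, -5): 2.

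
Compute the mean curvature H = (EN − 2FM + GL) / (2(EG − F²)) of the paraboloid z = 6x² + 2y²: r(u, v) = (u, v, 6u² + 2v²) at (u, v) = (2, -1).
H = 1256*sqrt(593)/351649

With E = 144*u^2 + 1, F = 48*u*v, G = 16*v^2 + 1, L = 12/sqrt(144*u^2 + 16*v^2 + 1), M = 0, N = 4/sqrt(144*u^2 + 16*v^2 + 1), assemble
  H = (EN − 2FM + GL) / (2(EG − F²)) = 8*(36*u^2 + 12*v^2 + 1)/(144*u^2 + 16*v^2 + 1)^(3/2).
At (u, v) = (2, -1): H = 1256*sqrt(593)/351649.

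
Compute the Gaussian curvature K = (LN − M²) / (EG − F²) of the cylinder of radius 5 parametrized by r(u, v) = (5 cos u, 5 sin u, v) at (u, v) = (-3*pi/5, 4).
K = 0

Coefficients of the first fundamental form: E = 25, F = 0, G = 1.
Coefficients of the second fundamental form: L = -5, M = 0, N = 0.
Assemble K = (LN − M²)/(EG − F²) = 0. At (u, v) = (-3*pi/5, 4): K = 0.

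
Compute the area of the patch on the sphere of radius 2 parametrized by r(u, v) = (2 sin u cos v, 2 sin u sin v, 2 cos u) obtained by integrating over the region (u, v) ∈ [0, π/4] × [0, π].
Area = 2*pi*(2 - sqrt(2))

Area = ∫∫ √(EG − F²) du dv with √(EG − F²) = 4*Abs(sin(u)). Integrating over [0, π/4] × [0, π] gives 2*pi*(2 - sqrt(2)).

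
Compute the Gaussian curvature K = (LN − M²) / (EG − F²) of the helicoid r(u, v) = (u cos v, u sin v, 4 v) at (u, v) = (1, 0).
K = -16/289

Coefficients of the first fundamental form: E = 1, F = 0, G = u^2 + 16.
Coefficients of the second fundamental form: L = 0, M = -4/sqrt(u^2 + 16), N = 0.
Assemble K = (LN − M²)/(EG − F²) = -16/(u^2 + 16)^2. At (u, v) = (1, 0): K = -16/289.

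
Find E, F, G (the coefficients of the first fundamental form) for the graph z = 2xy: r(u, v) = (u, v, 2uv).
E = 4*v^2 + 1;  F = 4*u*v;  G = 4*u^2 + 1

Compute partials: r_u = (1, 0, 2*v), r_v = (0, 1, 2*u). Then
  E = r_u · r_u = 4*v^2 + 1,
  F = r_u · r_v = 4*u*v,
  G = r_v · r_v = 4*u^2 + 1.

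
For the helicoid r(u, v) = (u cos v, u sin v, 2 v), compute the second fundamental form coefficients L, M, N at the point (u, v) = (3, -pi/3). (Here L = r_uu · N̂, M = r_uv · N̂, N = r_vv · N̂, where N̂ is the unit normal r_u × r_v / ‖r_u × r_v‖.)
L = 0;  M = -2*sqrt(13)/13;  N = 0

Compute the unit normal N̂(u, v) = (2*sin(v)/sqrt(u^2 + 4), -2*cos(v)/sqrt(u^2 + 4), u/sqrt(u^2 + 4)), and the second partials r_uu, r_uv, r_vv. Take dot products:
  L(u, v) = r_uu · N̂ = 0,
  M(u, v) = r_uv · N̂ = -2/sqrt(u^2 + 4),
  N(u, v) = r_vv · N̂ = 0.
Evaluating at (u, v) = (3, -pi/3):
  L = 0, M = -2*sqrt(13)/13, N = 0.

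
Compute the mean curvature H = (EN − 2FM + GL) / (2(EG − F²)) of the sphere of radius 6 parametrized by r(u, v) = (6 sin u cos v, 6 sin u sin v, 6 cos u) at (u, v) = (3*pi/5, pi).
H = -1/6

With E = 36, F = 0, G = 36*sin(u)^2, L = -6*sin(u)/Abs(sin(u)), M = 0, N = -6*sin(u)^3/Abs(sin(u)), assemble
  H = (EN − 2FM + GL) / (2(EG − F²)) = -sin(u)/(6*Abs(sin(u))).
At (u, v) = (3*pi/5, pi): H = -1/6.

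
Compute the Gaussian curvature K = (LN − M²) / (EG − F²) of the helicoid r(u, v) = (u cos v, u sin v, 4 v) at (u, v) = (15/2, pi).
K = -256/83521

Coefficients of the first fundamental form: E = 1, F = 0, G = u^2 + 16.
Coefficients of the second fundamental form: L = 0, M = -4/sqrt(u^2 + 16), N = 0.
Assemble K = (LN − M²)/(EG − F²) = -16/(u^2 + 16)^2. At (u, v) = (15/2, pi): K = -256/83521.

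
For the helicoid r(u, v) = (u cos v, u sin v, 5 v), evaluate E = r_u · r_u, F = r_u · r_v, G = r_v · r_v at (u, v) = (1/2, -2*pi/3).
E = 1;  F = 0;  G = 101/4

Partials: r_u = (cos(v), sin(v), 0), r_v = (-u*sin(v), u*cos(v), 5). As functions of (u, v):
  E = r_u · r_u = 1,
  F = r_u · r_v = 0,
  G = r_v · r_v = u^2 + 25.
Evaluating at (u, v) = (1/2, -2*pi/3): E = 1, F = 0, G = 101/4.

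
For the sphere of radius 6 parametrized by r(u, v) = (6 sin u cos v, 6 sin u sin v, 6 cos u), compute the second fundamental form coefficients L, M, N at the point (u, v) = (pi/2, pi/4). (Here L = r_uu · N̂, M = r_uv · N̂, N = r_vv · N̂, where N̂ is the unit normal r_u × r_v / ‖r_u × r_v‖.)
L = -6;  M = 0;  N = -6

Compute the unit normal N̂(u, v) = (sin(u)^2*cos(v)/Abs(sin(u)), sin(u)^2*sin(v)/Abs(sin(u)), sin(2*u)/(2*Abs(sin(u)))), and the second partials r_uu, r_uv, r_vv. Take dot products:
  L(u, v) = r_uu · N̂ = -6*sin(u)/Abs(sin(u)),
  M(u, v) = r_uv · N̂ = 0,
  N(u, v) = r_vv · N̂ = -6*sin(u)^3/Abs(sin(u)).
Evaluating at (u, v) = (pi/2, pi/4):
  L = -6, M = 0, N = -6.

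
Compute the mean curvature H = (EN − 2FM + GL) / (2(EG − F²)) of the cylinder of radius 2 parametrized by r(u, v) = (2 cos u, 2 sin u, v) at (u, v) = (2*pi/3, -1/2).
H = -1/4

With E = 4, F = 0, G = 1, L = -2, M = 0, N = 0, assemble
  H = (EN − 2FM + GL) / (2(EG − F²)) = -1/4.
At (u, v) = (2*pi/3, -1/2): H = -1/4.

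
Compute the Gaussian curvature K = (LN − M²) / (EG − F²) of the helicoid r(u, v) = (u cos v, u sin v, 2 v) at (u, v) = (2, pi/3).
K = -1/16

Coefficients of the first fundamental form: E = 1, F = 0, G = u^2 + 4.
Coefficients of the second fundamental form: L = 0, M = -2/sqrt(u^2 + 4), N = 0.
Assemble K = (LN − M²)/(EG − F²) = -4/(u^2 + 4)^2. At (u, v) = (2, pi/3): K = -1/16.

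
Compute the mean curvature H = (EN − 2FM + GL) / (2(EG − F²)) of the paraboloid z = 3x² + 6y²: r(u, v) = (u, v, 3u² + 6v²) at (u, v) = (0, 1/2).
H = 117*sqrt(37)/1369

With E = 36*u^2 + 1, F = 72*u*v, G = 144*v^2 + 1, L = 6/sqrt(36*u^2 + 144*v^2 + 1), M = 0, N = 12/sqrt(36*u^2 + 144*v^2 + 1), assemble
  H = (EN − 2FM + GL) / (2(EG − F²)) = 9*(24*u^2 + 48*v^2 + 1)/(36*u^2 + 144*v^2 + 1)^(3/2).
At (u, v) = (0, 1/2): H = 117*sqrt(37)/1369.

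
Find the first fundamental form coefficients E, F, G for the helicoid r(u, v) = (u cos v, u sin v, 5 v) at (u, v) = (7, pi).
E = 1;  F = 0;  G = 74

Partials: r_u = (cos(v), sin(v), 0), r_v = (-u*sin(v), u*cos(v), 5). As functions of (u, v):
  E = r_u · r_u = 1,
  F = r_u · r_v = 0,
  G = r_v · r_v = u^2 + 25.
Evaluating at (u, v) = (7, pi): E = 1, F = 0, G = 74.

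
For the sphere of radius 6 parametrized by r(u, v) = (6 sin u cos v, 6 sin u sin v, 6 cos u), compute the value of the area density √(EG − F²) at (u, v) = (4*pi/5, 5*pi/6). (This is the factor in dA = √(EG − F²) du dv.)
√(EG − F²)|_{(4*pi/5, 5*pi/6)} = 9*sqrt(10 - 2*sqrt(5))

E = 36, F = 0, G = 36*sin(u)^2, so EG − F² = 1296*sin(u)^2. Taking the positive square root: √(EG − F²) = 36*Abs(sin(u)). At (u, v) = (4*pi/5, 5*pi/6): 9*sqrt(10 - 2*sqrt(5)).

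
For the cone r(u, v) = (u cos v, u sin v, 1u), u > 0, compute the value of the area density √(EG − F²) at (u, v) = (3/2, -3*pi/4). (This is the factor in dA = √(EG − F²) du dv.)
√(EG − F²)|_{(3/2, -3*pi/4)} = 3*sqrt(2)/2

E = 2, F = 0, G = u^2, so EG − F² = 2*u^2. Taking the positive square root: √(EG − F²) = sqrt(2)*Abs(u). At (u, v) = (3/2, -3*pi/4): 3*sqrt(2)/2.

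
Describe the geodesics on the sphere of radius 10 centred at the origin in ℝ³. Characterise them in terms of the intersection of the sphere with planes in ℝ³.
Geodesics on the sphere of radius 10 are great circles — circles of radius 10 obtained as the intersection of the sphere with planes through the origin (the centre of the sphere).

A curve α(t) of nonzero constant speed on the sphere of radius 10 is a geodesic iff its acceleration α̈ is everywhere normal to the surface, i.e. parallel to the radial vector α(t). Then d/dt(α × α̇) = α̇ × α̇ + α × α̈ = 0, so α × α̇ is a constant vector n ≠ 0 and α(t) · n = 0 for all t: α lies in the plane through the origin with normal n. The intersection of that plane with the sphere is a circle of radius 10 (a great circle). Conversely, a great circle traversed at constant speed has centripetal acceleration pointing at the origin, hence normal to the sphere, so every great circle is a geodesic.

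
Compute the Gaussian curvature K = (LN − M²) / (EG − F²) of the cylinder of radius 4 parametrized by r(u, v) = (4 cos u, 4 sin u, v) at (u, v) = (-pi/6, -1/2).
K = 0

Coefficients of the first fundamental form: E = 16, F = 0, G = 1.
Coefficients of the second fundamental form: L = -4, M = 0, N = 0.
Assemble K = (LN − M²)/(EG − F²) = 0. At (u, v) = (-pi/6, -1/2): K = 0.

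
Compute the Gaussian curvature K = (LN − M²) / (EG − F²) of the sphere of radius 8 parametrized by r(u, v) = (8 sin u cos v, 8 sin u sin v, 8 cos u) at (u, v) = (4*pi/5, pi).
K = 1/64

Coefficients of the first fundamental form: E = 64, F = 0, G = 64*sin(u)^2.
Coefficients of the second fundamental form: L = -8*sin(u)/Abs(sin(u)), M = 0, N = -8*sin(u)^3/Abs(sin(u)).
Assemble K = (LN − M²)/(EG − F²) = 1/64. At (u, v) = (4*pi/5, pi): K = 1/64.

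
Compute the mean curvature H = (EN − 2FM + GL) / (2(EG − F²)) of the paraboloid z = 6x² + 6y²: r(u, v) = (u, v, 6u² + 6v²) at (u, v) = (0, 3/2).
H = 1956*sqrt(13)/21125

With E = 144*u^2 + 1, F = 144*u*v, G = 144*v^2 + 1, L = 12/sqrt(144*u^2 + 144*v^2 + 1), M = 0, N = 12/sqrt(144*u^2 + 144*v^2 + 1), assemble
  H = (EN − 2FM + GL) / (2(EG − F²)) = 12*(72*u^2 + 72*v^2 + 1)/(144*u^2 + 144*v^2 + 1)^(3/2).
At (u, v) = (0, 3/2): H = 1956*sqrt(13)/21125.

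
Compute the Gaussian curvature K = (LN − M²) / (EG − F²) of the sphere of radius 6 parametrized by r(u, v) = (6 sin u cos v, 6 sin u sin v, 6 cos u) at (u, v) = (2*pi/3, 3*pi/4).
K = 1/36

Coefficients of the first fundamental form: E = 36, F = 0, G = 36*sin(u)^2.
Coefficients of the second fundamental form: L = -6*sin(u)/Abs(sin(u)), M = 0, N = -6*sin(u)^3/Abs(sin(u)).
Assemble K = (LN − M²)/(EG − F²) = 1/36. At (u, v) = (2*pi/3, 3*pi/4): K = 1/36.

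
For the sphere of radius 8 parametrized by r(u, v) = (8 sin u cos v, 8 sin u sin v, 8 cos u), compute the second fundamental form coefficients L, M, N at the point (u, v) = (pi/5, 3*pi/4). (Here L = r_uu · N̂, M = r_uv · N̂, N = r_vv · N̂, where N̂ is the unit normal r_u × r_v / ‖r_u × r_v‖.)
L = -8;  M = 0;  N = -5 + sqrt(5)

Compute the unit normal N̂(u, v) = (sin(u)^2*cos(v)/Abs(sin(u)), sin(u)^2*sin(v)/Abs(sin(u)), sin(2*u)/(2*Abs(sin(u)))), and the second partials r_uu, r_uv, r_vv. Take dot products:
  L(u, v) = r_uu · N̂ = -8*sin(u)/Abs(sin(u)),
  M(u, v) = r_uv · N̂ = 0,
  N(u, v) = r_vv · N̂ = -8*sin(u)^3/Abs(sin(u)).
Evaluating at (u, v) = (pi/5, 3*pi/4):
  L = -8, M = 0, N = -5 + sqrt(5).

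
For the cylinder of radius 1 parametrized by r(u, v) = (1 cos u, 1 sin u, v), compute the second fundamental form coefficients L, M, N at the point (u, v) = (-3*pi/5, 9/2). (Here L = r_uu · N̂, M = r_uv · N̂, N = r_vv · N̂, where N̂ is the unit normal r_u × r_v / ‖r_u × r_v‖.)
L = -1;  M = 0;  N = 0

Compute the unit normal N̂(u, v) = (cos(u), sin(u), 0), and the second partials r_uu, r_uv, r_vv. Take dot products:
  L(u, v) = r_uu · N̂ = -1,
  M(u, v) = r_uv · N̂ = 0,
  N(u, v) = r_vv · N̂ = 0.
Evaluating at (u, v) = (-3*pi/5, 9/2):
  L = -1, M = 0, N = 0.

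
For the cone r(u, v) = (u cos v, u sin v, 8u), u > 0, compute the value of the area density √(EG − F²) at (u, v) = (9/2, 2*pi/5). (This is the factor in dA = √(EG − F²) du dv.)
√(EG − F²)|_{(9/2, 2*pi/5)} = 9*sqrt(65)/2

E = 65, F = 0, G = u^2, so EG − F² = 65*u^2. Taking the positive square root: √(EG − F²) = sqrt(65)*Abs(u). At (u, v) = (9/2, 2*pi/5): 9*sqrt(65)/2.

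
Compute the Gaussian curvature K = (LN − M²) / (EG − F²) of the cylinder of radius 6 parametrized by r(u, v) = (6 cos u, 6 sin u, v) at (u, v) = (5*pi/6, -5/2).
K = 0

Coefficients of the first fundamental form: E = 36, F = 0, G = 1.
Coefficients of the second fundamental form: L = -6, M = 0, N = 0.
Assemble K = (LN − M²)/(EG − F²) = 0. At (u, v) = (5*pi/6, -5/2): K = 0.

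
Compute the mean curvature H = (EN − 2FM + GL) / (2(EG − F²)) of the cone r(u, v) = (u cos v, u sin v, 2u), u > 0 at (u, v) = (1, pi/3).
H = sqrt(5)/5

With E = 5, F = 0, G = u^2, L = 0, M = 0, N = 2*sqrt(5)*u^2/(5*Abs(u)), assemble
  H = (EN − 2FM + GL) / (2(EG − F²)) = sqrt(5)/(5*Abs(u)).
At (u, v) = (1, pi/3): H = sqrt(5)/5.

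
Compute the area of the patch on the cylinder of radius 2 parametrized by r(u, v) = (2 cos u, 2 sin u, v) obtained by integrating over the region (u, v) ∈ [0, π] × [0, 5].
Area = 10*pi

Area = ∫∫ √(EG − F²) du dv with √(EG − F²) = 2. Integrating over [0, π] × [0, 5] gives 10*pi.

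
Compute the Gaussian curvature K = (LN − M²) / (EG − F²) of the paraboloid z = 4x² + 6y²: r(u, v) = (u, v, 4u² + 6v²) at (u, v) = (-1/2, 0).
K = 96/289

Coefficients of the first fundamental form: E = 64*u^2 + 1, F = 96*u*v, G = 144*v^2 + 1.
Coefficients of the second fundamental form: L = 8/sqrt(64*u^2 + 144*v^2 + 1), M = 0, N = 12/sqrt(64*u^2 + 144*v^2 + 1).
Assemble K = (LN − M²)/(EG − F²) = 96/(4096*u^4 + 18432*u^2*v^2 + 128*u^2 + 20736*v^4 + 288*v^2 + 1). At (u, v) = (-1/2, 0): K = 96/289.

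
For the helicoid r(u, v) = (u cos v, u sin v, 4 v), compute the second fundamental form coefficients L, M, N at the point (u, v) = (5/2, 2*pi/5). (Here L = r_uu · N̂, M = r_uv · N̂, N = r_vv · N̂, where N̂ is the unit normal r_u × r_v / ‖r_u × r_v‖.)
L = 0;  M = -8*sqrt(89)/89;  N = 0

Compute the unit normal N̂(u, v) = (4*sin(v)/sqrt(u^2 + 16), -4*cos(v)/sqrt(u^2 + 16), u/sqrt(u^2 + 16)), and the second partials r_uu, r_uv, r_vv. Take dot products:
  L(u, v) = r_uu · N̂ = 0,
  M(u, v) = r_uv · N̂ = -4/sqrt(u^2 + 16),
  N(u, v) = r_vv · N̂ = 0.
Evaluating at (u, v) = (5/2, 2*pi/5):
  L = 0, M = -8*sqrt(89)/89, N = 0.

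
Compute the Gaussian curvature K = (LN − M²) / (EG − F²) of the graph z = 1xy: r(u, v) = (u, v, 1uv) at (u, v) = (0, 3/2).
K = -16/169

Coefficients of the first fundamental form: E = v^2 + 1, F = u*v, G = u^2 + 1.
Coefficients of the second fundamental form: L = 0, M = 1/sqrt(u^2 + v^2 + 1), N = 0.
Assemble K = (LN − M²)/(EG − F²) = 1/((u^2*v^2 - (u^2 + 1)*(v^2 + 1))*(u^2 + v^2 + 1)). At (u, v) = (0, 3/2): K = -16/169.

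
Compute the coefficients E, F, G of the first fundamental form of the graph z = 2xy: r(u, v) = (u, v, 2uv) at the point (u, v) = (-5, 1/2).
E = 2;  F = -10;  G = 101

Partials: r_u = (1, 0, 2*v), r_v = (0, 1, 2*u). As functions of (u, v):
  E = r_u · r_u = 4*v^2 + 1,
  F = r_u · r_v = 4*u*v,
  G = r_v · r_v = 4*u^2 + 1.
Evaluating at (u, v) = (-5, 1/2): E = 2, F = -10, G = 101.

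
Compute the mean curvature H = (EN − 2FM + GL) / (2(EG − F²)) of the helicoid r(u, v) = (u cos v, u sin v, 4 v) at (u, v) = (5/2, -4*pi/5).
H = 0

With E = 1, F = 0, G = u^2 + 16, L = 0, M = -4/sqrt(u^2 + 16), N = 0, assemble
  H = (EN − 2FM + GL) / (2(EG − F²)) = 0.
At (u, v) = (5/2, -4*pi/5): H = 0.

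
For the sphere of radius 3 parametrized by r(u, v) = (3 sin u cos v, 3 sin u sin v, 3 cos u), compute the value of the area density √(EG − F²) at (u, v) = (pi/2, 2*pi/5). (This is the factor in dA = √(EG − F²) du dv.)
√(EG − F²)|_{(pi/2, 2*pi/5)} = 9

E = 9, F = 0, G = 9*sin(u)^2, so EG − F² = 81*sin(u)^2. Taking the positive square root: √(EG − F²) = 9*Abs(sin(u)). At (u, v) = (pi/2, 2*pi/5): 9.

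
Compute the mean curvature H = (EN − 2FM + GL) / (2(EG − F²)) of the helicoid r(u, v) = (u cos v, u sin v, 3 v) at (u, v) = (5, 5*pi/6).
H = 0

With E = 1, F = 0, G = u^2 + 9, L = 0, M = -3/sqrt(u^2 + 9), N = 0, assemble
  H = (EN − 2FM + GL) / (2(EG − F²)) = 0.
At (u, v) = (5, 5*pi/6): H = 0.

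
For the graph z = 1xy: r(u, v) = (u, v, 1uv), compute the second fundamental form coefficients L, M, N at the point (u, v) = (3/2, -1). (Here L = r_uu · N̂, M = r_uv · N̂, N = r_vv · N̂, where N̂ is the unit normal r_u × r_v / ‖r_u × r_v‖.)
L = 0;  M = 2*sqrt(17)/17;  N = 0

Compute the unit normal N̂(u, v) = (-v/sqrt(u^2 + v^2 + 1), -u/sqrt(u^2 + v^2 + 1), 1/sqrt(u^2 + v^2 + 1)), and the second partials r_uu, r_uv, r_vv. Take dot products:
  L(u, v) = r_uu · N̂ = 0,
  M(u, v) = r_uv · N̂ = 1/sqrt(u^2 + v^2 + 1),
  N(u, v) = r_vv · N̂ = 0.
Evaluating at (u, v) = (3/2, -1):
  L = 0, M = 2*sqrt(17)/17, N = 0.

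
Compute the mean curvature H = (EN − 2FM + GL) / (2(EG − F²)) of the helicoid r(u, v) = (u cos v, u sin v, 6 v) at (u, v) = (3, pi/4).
H = 0

With E = 1, F = 0, G = u^2 + 36, L = 0, M = -6/sqrt(u^2 + 36), N = 0, assemble
  H = (EN − 2FM + GL) / (2(EG − F²)) = 0.
At (u, v) = (3, pi/4): H = 0.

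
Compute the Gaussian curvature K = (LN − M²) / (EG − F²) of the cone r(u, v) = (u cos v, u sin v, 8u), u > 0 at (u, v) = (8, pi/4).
K = 0

Coefficients of the first fundamental form: E = 65, F = 0, G = u^2.
Coefficients of the second fundamental form: L = 0, M = 0, N = 8*sqrt(65)*u^2/(65*Abs(u)).
Assemble K = (LN − M²)/(EG − F²) = 0. At (u, v) = (8, pi/4): K = 0.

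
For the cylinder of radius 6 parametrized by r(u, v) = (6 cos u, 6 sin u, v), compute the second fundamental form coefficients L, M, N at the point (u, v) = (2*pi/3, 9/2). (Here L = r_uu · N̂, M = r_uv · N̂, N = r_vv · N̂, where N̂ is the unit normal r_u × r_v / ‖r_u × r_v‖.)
L = -6;  M = 0;  N = 0

Compute the unit normal N̂(u, v) = (cos(u), sin(u), 0), and the second partials r_uu, r_uv, r_vv. Take dot products:
  L(u, v) = r_uu · N̂ = -6,
  M(u, v) = r_uv · N̂ = 0,
  N(u, v) = r_vv · N̂ = 0.
Evaluating at (u, v) = (2*pi/3, 9/2):
  L = -6, M = 0, N = 0.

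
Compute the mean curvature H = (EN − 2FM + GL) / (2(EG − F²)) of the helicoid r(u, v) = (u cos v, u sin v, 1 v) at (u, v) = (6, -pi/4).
H = 0

With E = 1, F = 0, G = u^2 + 1, L = 0, M = -1/sqrt(u^2 + 1), N = 0, assemble
  H = (EN − 2FM + GL) / (2(EG − F²)) = 0.
At (u, v) = (6, -pi/4): H = 0.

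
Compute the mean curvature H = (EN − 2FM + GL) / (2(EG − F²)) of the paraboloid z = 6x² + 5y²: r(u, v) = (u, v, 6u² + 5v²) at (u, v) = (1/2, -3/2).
H = 1541*sqrt(262)/68644

With E = 144*u^2 + 1, F = 120*u*v, G = 100*v^2 + 1, L = 12/sqrt(144*u^2 + 100*v^2 + 1), M = 0, N = 10/sqrt(144*u^2 + 100*v^2 + 1), assemble
  H = (EN − 2FM + GL) / (2(EG − F²)) = (720*u^2 + 600*v^2 + 11)/(144*u^2 + 100*v^2 + 1)^(3/2).
At (u, v) = (1/2, -3/2): H = 1541*sqrt(262)/68644.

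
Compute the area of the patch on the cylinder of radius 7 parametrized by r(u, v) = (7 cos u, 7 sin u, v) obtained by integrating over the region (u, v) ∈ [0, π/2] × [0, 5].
Area = 35*pi/2

Area = ∫∫ √(EG − F²) du dv with √(EG − F²) = 7. Integrating over [0, π/2] × [0, 5] gives 35*pi/2.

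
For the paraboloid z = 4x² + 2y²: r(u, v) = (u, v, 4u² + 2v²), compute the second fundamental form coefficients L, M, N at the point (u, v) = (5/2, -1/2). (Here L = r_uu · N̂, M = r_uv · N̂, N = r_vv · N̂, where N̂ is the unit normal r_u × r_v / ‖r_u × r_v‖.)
L = 8*sqrt(5)/45;  M = 0;  N = 4*sqrt(5)/45

Compute the unit normal N̂(u, v) = (-8*u/sqrt(64*u^2 + 16*v^2 + 1), -4*v/sqrt(64*u^2 + 16*v^2 + 1), 1/sqrt(64*u^2 + 16*v^2 + 1)), and the second partials r_uu, r_uv, r_vv. Take dot products:
  L(u, v) = r_uu · N̂ = 8/sqrt(64*u^2 + 16*v^2 + 1),
  M(u, v) = r_uv · N̂ = 0,
  N(u, v) = r_vv · N̂ = 4/sqrt(64*u^2 + 16*v^2 + 1).
Evaluating at (u, v) = (5/2, -1/2):
  L = 8*sqrt(5)/45, M = 0, N = 4*sqrt(5)/45.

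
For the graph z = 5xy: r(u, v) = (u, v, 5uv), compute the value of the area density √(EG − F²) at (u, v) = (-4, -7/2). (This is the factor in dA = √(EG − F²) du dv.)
√(EG − F²)|_{(-4, -7/2)} = sqrt(2829)/2

E = 25*v^2 + 1, F = 25*u*v, G = 25*u^2 + 1, so EG − F² = 25*u^2 + 25*v^2 + 1. Taking the positive square root: √(EG − F²) = sqrt(25*u^2 + 25*v^2 + 1). At (u, v) = (-4, -7/2): sqrt(2829)/2.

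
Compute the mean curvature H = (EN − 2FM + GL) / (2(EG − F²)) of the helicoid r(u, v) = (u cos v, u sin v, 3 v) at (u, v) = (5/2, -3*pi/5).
H = 0

With E = 1, F = 0, G = u^2 + 9, L = 0, M = -3/sqrt(u^2 + 9), N = 0, assemble
  H = (EN − 2FM + GL) / (2(EG − F²)) = 0.
At (u, v) = (5/2, -3*pi/5): H = 0.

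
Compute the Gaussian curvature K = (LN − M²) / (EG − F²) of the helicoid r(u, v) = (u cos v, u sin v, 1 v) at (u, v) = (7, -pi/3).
K = -1/2500

Coefficients of the first fundamental form: E = 1, F = 0, G = u^2 + 1.
Coefficients of the second fundamental form: L = 0, M = -1/sqrt(u^2 + 1), N = 0.
Assemble K = (LN − M²)/(EG − F²) = -1/(u^2 + 1)^2. At (u, v) = (7, -pi/3): K = -1/2500.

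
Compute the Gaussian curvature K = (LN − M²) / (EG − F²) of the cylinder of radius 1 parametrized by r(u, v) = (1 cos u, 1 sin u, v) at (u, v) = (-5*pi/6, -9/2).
K = 0

Coefficients of the first fundamental form: E = 1, F = 0, G = 1.
Coefficients of the second fundamental form: L = -1, M = 0, N = 0.
Assemble K = (LN − M²)/(EG − F²) = 0. At (u, v) = (-5*pi/6, -9/2): K = 0.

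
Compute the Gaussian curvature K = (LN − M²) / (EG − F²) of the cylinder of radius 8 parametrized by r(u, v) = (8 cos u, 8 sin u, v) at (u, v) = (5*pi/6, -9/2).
K = 0

Coefficients of the first fundamental form: E = 64, F = 0, G = 1.
Coefficients of the second fundamental form: L = -8, M = 0, N = 0.
Assemble K = (LN − M²)/(EG − F²) = 0. At (u, v) = (5*pi/6, -9/2): K = 0.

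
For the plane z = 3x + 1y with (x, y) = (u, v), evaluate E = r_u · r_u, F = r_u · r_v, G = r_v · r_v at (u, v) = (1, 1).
E = 10;  F = 3;  G = 2

Partials: r_u = (1, 0, 3), r_v = (0, 1, 1). As functions of (u, v):
  E = r_u · r_u = 10,
  F = r_u · r_v = 3,
  G = r_v · r_v = 2.
Evaluating at (u, v) = (1, 1): E = 10, F = 3, G = 2.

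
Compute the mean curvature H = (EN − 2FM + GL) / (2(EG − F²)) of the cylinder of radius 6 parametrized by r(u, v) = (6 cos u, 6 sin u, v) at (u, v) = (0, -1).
H = -1/12

With E = 36, F = 0, G = 1, L = -6, M = 0, N = 0, assemble
  H = (EN − 2FM + GL) / (2(EG − F²)) = -1/12.
At (u, v) = (0, -1): H = -1/12.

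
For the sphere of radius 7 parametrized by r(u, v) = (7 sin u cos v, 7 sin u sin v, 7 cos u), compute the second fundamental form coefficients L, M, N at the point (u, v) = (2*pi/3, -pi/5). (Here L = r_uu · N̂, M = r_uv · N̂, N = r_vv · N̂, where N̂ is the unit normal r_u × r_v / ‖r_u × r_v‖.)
L = -7;  M = 0;  N = -21/4

Compute the unit normal N̂(u, v) = (sin(u)^2*cos(v)/Abs(sin(u)), sin(u)^2*sin(v)/Abs(sin(u)), sin(2*u)/(2*Abs(sin(u)))), and the second partials r_uu, r_uv, r_vv. Take dot products:
  L(u, v) = r_uu · N̂ = -7*sin(u)/Abs(sin(u)),
  M(u, v) = r_uv · N̂ = 0,
  N(u, v) = r_vv · N̂ = -7*sin(u)^3/Abs(sin(u)).
Evaluating at (u, v) = (2*pi/3, -pi/5):
  L = -7, M = 0, N = -21/4.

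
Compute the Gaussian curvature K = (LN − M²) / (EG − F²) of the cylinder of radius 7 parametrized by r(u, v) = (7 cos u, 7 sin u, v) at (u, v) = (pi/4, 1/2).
K = 0

Coefficients of the first fundamental form: E = 49, F = 0, G = 1.
Coefficients of the second fundamental form: L = -7, M = 0, N = 0.
Assemble K = (LN − M²)/(EG − F²) = 0. At (u, v) = (pi/4, 1/2): K = 0.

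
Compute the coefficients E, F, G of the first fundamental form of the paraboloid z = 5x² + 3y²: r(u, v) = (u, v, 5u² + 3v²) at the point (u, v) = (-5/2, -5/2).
E = 626;  F = 375;  G = 226

Partials: r_u = (1, 0, 10*u), r_v = (0, 1, 6*v). As functions of (u, v):
  E = r_u · r_u = 100*u^2 + 1,
  F = r_u · r_v = 60*u*v,
  G = r_v · r_v = 36*v^2 + 1.
Evaluating at (u, v) = (-5/2, -5/2): E = 626, F = 375, G = 226.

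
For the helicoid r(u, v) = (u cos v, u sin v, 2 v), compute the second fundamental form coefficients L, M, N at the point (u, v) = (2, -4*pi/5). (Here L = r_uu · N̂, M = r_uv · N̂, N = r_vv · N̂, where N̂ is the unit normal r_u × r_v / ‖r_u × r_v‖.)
L = 0;  M = -sqrt(2)/2;  N = 0

Compute the unit normal N̂(u, v) = (2*sin(v)/sqrt(u^2 + 4), -2*cos(v)/sqrt(u^2 + 4), u/sqrt(u^2 + 4)), and the second partials r_uu, r_uv, r_vv. Take dot products:
  L(u, v) = r_uu · N̂ = 0,
  M(u, v) = r_uv · N̂ = -2/sqrt(u^2 + 4),
  N(u, v) = r_vv · N̂ = 0.
Evaluating at (u, v) = (2, -4*pi/5):
  L = 0, M = -sqrt(2)/2, N = 0.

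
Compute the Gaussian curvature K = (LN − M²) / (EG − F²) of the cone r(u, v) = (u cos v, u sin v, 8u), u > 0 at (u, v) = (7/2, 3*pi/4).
K = 0

Coefficients of the first fundamental form: E = 65, F = 0, G = u^2.
Coefficients of the second fundamental form: L = 0, M = 0, N = 8*sqrt(65)*u^2/(65*Abs(u)).
Assemble K = (LN − M²)/(EG − F²) = 0. At (u, v) = (7/2, 3*pi/4): K = 0.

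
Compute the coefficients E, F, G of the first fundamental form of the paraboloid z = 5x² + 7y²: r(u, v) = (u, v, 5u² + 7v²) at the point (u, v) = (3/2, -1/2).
E = 226;  F = -105;  G = 50

Partials: r_u = (1, 0, 10*u), r_v = (0, 1, 14*v). As functions of (u, v):
  E = r_u · r_u = 100*u^2 + 1,
  F = r_u · r_v = 140*u*v,
  G = r_v · r_v = 196*v^2 + 1.
Evaluating at (u, v) = (3/2, -1/2): E = 226, F = -105, G = 50.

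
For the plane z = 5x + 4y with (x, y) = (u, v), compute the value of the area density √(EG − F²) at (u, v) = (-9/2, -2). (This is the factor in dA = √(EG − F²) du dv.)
√(EG − F²)|_{(-9/2, -2)} = sqrt(42)

E = 26, F = 20, G = 17, so EG − F² = 42. Taking the positive square root: √(EG − F²) = sqrt(42). At (u, v) = (-9/2, -2): sqrt(42).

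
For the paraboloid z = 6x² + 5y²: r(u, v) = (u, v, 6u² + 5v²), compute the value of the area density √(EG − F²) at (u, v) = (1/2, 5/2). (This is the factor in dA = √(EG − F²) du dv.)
√(EG − F²)|_{(1/2, 5/2)} = sqrt(662)

E = 144*u^2 + 1, F = 120*u*v, G = 100*v^2 + 1, so EG − F² = 144*u^2 + 100*v^2 + 1. Taking the positive square root: √(EG − F²) = sqrt(144*u^2 + 100*v^2 + 1). At (u, v) = (1/2, 5/2): sqrt(662).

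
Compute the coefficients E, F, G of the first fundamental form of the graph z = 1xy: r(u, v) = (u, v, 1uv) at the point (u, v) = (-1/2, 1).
E = 2;  F = -1/2;  G = 5/4

Partials: r_u = (1, 0, v), r_v = (0, 1, u). As functions of (u, v):
  E = r_u · r_u = v^2 + 1,
  F = r_u · r_v = u*v,
  G = r_v · r_v = u^2 + 1.
Evaluating at (u, v) = (-1/2, 1): E = 2, F = -1/2, G = 5/4.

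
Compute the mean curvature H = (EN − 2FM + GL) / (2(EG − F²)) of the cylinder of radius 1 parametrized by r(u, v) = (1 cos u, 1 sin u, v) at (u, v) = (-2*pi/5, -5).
H = -1/2

With E = 1, F = 0, G = 1, L = -1, M = 0, N = 0, assemble
  H = (EN − 2FM + GL) / (2(EG − F²)) = -1/2.
At (u, v) = (-2*pi/5, -5): H = -1/2.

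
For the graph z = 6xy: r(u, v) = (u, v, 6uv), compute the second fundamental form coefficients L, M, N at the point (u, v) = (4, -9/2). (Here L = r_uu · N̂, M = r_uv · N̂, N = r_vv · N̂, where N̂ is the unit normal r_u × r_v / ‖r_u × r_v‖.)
L = 0;  M = 3*sqrt(1306)/653;  N = 0

Compute the unit normal N̂(u, v) = (-6*v/sqrt(36*u^2 + 36*v^2 + 1), -6*u/sqrt(36*u^2 + 36*v^2 + 1), 1/sqrt(36*u^2 + 36*v^2 + 1)), and the second partials r_uu, r_uv, r_vv. Take dot products:
  L(u, v) = r_uu · N̂ = 0,
  M(u, v) = r_uv · N̂ = 6/sqrt(36*u^2 + 36*v^2 + 1),
  N(u, v) = r_vv · N̂ = 0.
Evaluating at (u, v) = (4, -9/2):
  L = 0, M = 3*sqrt(1306)/653, N = 0.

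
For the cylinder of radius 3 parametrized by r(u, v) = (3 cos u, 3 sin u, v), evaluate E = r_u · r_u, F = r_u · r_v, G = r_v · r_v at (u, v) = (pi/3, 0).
E = 9;  F = 0;  G = 1

Partials: r_u = (-3*sin(u), 3*cos(u), 0), r_v = (0, 0, 1). As functions of (u, v):
  E = r_u · r_u = 9,
  F = r_u · r_v = 0,
  G = r_v · r_v = 1.
Evaluating at (u, v) = (pi/3, 0): E = 9, F = 0, G = 1.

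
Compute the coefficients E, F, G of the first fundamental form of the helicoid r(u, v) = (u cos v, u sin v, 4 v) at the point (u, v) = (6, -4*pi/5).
E = 1;  F = 0;  G = 52

Partials: r_u = (cos(v), sin(v), 0), r_v = (-u*sin(v), u*cos(v), 4). As functions of (u, v):
  E = r_u · r_u = 1,
  F = r_u · r_v = 0,
  G = r_v · r_v = u^2 + 16.
Evaluating at (u, v) = (6, -4*pi/5): E = 1, F = 0, G = 52.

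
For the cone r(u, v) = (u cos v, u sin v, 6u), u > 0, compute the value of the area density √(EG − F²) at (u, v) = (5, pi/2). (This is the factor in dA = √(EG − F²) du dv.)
√(EG − F²)|_{(5, pi/2)} = 5*sqrt(37)

E = 37, F = 0, G = u^2, so EG − F² = 37*u^2. Taking the positive square root: √(EG − F²) = sqrt(37)*Abs(u). At (u, v) = (5, pi/2): 5*sqrt(37).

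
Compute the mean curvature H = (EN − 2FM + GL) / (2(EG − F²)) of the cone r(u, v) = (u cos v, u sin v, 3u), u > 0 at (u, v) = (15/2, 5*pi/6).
H = sqrt(10)/50

With E = 10, F = 0, G = u^2, L = 0, M = 0, N = 3*sqrt(10)*u^2/(10*Abs(u)), assemble
  H = (EN − 2FM + GL) / (2(EG − F²)) = 3*sqrt(10)/(20*Abs(u)).
At (u, v) = (15/2, 5*pi/6): H = sqrt(10)/50.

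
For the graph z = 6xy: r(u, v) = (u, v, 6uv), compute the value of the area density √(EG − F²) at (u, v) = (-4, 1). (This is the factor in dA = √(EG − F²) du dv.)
√(EG − F²)|_{(-4, 1)} = sqrt(613)

E = 36*v^2 + 1, F = 36*u*v, G = 36*u^2 + 1, so EG − F² = 36*u^2 + 36*v^2 + 1. Taking the positive square root: √(EG − F²) = sqrt(36*u^2 + 36*v^2 + 1). At (u, v) = (-4, 1): sqrt(613).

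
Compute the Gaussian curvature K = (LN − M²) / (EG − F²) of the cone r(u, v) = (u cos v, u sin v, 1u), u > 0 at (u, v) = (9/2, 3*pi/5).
K = 0

Coefficients of the first fundamental form: E = 2, F = 0, G = u^2.
Coefficients of the second fundamental form: L = 0, M = 0, N = sqrt(2)*u^2/(2*Abs(u)).
Assemble K = (LN − M²)/(EG − F²) = 0. At (u, v) = (9/2, 3*pi/5): K = 0.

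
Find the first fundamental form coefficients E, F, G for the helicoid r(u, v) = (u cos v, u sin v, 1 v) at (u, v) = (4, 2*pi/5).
E = 1;  F = 0;  G = 17

Partials: r_u = (cos(v), sin(v), 0), r_v = (-u*sin(v), u*cos(v), 1). As functions of (u, v):
  E = r_u · r_u = 1,
  F = r_u · r_v = 0,
  G = r_v · r_v = u^2 + 1.
Evaluating at (u, v) = (4, 2*pi/5): E = 1, F = 0, G = 17.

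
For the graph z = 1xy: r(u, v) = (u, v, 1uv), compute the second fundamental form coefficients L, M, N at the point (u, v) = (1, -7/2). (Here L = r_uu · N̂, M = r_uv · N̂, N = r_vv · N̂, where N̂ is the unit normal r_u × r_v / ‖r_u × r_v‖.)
L = 0;  M = 2*sqrt(57)/57;  N = 0

Compute the unit normal N̂(u, v) = (-v/sqrt(u^2 + v^2 + 1), -u/sqrt(u^2 + v^2 + 1), 1/sqrt(u^2 + v^2 + 1)), and the second partials r_uu, r_uv, r_vv. Take dot products:
  L(u, v) = r_uu · N̂ = 0,
  M(u, v) = r_uv · N̂ = 1/sqrt(u^2 + v^2 + 1),
  N(u, v) = r_vv · N̂ = 0.
Evaluating at (u, v) = (1, -7/2):
  L = 0, M = 2*sqrt(57)/57, N = 0.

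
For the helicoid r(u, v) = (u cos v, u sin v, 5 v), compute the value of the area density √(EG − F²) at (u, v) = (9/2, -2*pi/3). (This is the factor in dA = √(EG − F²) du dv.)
√(EG − F²)|_{(9/2, -2*pi/3)} = sqrt(181)/2

E = 1, F = 0, G = u^2 + 25, so EG − F² = u^2 + 25. Taking the positive square root: √(EG − F²) = sqrt(u^2 + 25). At (u, v) = (9/2, -2*pi/3): sqrt(181)/2.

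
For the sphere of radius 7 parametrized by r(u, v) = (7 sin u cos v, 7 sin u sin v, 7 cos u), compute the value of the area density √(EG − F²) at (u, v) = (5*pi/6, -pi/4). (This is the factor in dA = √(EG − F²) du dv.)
√(EG − F²)|_{(5*pi/6, -pi/4)} = 49/2

E = 49, F = 0, G = 49*sin(u)^2, so EG − F² = 2401*sin(u)^2. Taking the positive square root: √(EG − F²) = 49*Abs(sin(u)). At (u, v) = (5*pi/6, -pi/4): 49/2.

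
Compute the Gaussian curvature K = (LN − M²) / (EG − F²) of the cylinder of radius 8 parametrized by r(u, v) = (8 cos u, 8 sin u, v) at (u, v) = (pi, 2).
K = 0

Coefficients of the first fundamental form: E = 64, F = 0, G = 1.
Coefficients of the second fundamental form: L = -8, M = 0, N = 0.
Assemble K = (LN − M²)/(EG − F²) = 0. At (u, v) = (pi, 2): K = 0.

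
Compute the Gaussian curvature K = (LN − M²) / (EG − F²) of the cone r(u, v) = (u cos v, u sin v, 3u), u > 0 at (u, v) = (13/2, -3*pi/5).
K = 0

Coefficients of the first fundamental form: E = 10, F = 0, G = u^2.
Coefficients of the second fundamental form: L = 0, M = 0, N = 3*sqrt(10)*u^2/(10*Abs(u)).
Assemble K = (LN − M²)/(EG − F²) = 0. At (u, v) = (13/2, -3*pi/5): K = 0.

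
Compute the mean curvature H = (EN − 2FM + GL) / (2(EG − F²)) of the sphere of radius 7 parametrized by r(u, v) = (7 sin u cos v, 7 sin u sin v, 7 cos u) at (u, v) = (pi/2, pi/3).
H = -1/7

With E = 49, F = 0, G = 49*sin(u)^2, L = -7*sin(u)/Abs(sin(u)), M = 0, N = -7*sin(u)^3/Abs(sin(u)), assemble
  H = (EN − 2FM + GL) / (2(EG − F²)) = -sin(u)/(7*Abs(sin(u))).
At (u, v) = (pi/2, pi/3): H = -1/7.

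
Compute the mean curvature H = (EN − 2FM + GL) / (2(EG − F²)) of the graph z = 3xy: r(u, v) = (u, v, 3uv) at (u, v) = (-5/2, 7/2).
H = 189*sqrt(670)/44890

With E = 9*v^2 + 1, F = 9*u*v, G = 9*u^2 + 1, L = 0, M = 3/sqrt(9*u^2 + 9*v^2 + 1), N = 0, assemble
  H = (EN − 2FM + GL) / (2(EG − F²)) = -27*u*v/(9*u^2 + 9*v^2 + 1)^(3/2).
At (u, v) = (-5/2, 7/2): H = 189*sqrt(670)/44890.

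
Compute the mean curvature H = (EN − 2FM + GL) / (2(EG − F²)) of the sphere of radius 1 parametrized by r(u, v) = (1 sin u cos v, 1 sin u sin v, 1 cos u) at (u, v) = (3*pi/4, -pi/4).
H = -1

With E = 1, F = 0, G = sin(u)^2, L = -sin(u)/Abs(sin(u)), M = 0, N = -sin(u)^3/Abs(sin(u)), assemble
  H = (EN − 2FM + GL) / (2(EG − F²)) = -sin(u)/Abs(sin(u)).
At (u, v) = (3*pi/4, -pi/4): H = -1.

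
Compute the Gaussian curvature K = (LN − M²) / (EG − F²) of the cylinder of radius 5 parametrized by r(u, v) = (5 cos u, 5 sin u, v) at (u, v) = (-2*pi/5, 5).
K = 0

Coefficients of the first fundamental form: E = 25, F = 0, G = 1.
Coefficients of the second fundamental form: L = -5, M = 0, N = 0.
Assemble K = (LN − M²)/(EG − F²) = 0. At (u, v) = (-2*pi/5, 5): K = 0.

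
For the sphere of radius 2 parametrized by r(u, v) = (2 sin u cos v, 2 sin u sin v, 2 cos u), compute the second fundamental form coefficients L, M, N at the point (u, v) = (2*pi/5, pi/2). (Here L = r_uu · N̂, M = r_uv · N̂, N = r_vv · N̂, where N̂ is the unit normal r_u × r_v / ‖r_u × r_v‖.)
L = -2;  M = 0;  N = -5/4 - sqrt(5)/4

Compute the unit normal N̂(u, v) = (sin(u)^2*cos(v)/Abs(sin(u)), sin(u)^2*sin(v)/Abs(sin(u)), sin(2*u)/(2*Abs(sin(u)))), and the second partials r_uu, r_uv, r_vv. Take dot products:
  L(u, v) = r_uu · N̂ = -2*sin(u)/Abs(sin(u)),
  M(u, v) = r_uv · N̂ = 0,
  N(u, v) = r_vv · N̂ = -2*sin(u)^3/Abs(sin(u)).
Evaluating at (u, v) = (2*pi/5, pi/2):
  L = -2, M = 0, N = -5/4 - sqrt(5)/4.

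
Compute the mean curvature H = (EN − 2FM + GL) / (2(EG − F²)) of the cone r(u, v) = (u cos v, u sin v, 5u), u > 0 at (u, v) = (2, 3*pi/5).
H = 5*sqrt(26)/104

With E = 26, F = 0, G = u^2, L = 0, M = 0, N = 5*sqrt(26)*u^2/(26*Abs(u)), assemble
  H = (EN − 2FM + GL) / (2(EG − F²)) = 5*sqrt(26)/(52*Abs(u)).
At (u, v) = (2, 3*pi/5): H = 5*sqrt(26)/104.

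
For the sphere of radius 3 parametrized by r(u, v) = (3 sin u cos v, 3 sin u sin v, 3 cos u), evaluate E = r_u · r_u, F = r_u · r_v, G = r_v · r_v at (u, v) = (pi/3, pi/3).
E = 9;  F = 0;  G = 27/4

Partials: r_u = (3*cos(u)*cos(v), 3*sin(v)*cos(u), -3*sin(u)), r_v = (-3*sin(u)*sin(v), 3*sin(u)*cos(v), 0). As functions of (u, v):
  E = r_u · r_u = 9,
  F = r_u · r_v = 0,
  G = r_v · r_v = 9*sin(u)^2.
Evaluating at (u, v) = (pi/3, pi/3): E = 9, F = 0, G = 27/4.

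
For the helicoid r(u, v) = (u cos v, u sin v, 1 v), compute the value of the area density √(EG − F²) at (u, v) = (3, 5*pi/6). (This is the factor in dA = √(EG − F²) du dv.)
√(EG − F²)|_{(3, 5*pi/6)} = sqrt(10)

E = 1, F = 0, G = u^2 + 1, so EG − F² = u^2 + 1. Taking the positive square root: √(EG − F²) = sqrt(u^2 + 1). At (u, v) = (3, 5*pi/6): sqrt(10).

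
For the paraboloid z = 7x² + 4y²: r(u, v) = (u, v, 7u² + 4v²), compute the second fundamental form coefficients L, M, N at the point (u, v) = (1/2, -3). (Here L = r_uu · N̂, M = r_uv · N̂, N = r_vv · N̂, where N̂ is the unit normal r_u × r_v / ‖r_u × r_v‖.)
L = 7*sqrt(626)/313;  M = 0;  N = 4*sqrt(626)/313

Compute the unit normal N̂(u, v) = (-14*u/sqrt(196*u^2 + 64*v^2 + 1), -8*v/sqrt(196*u^2 + 64*v^2 + 1), 1/sqrt(196*u^2 + 64*v^2 + 1)), and the second partials r_uu, r_uv, r_vv. Take dot products:
  L(u, v) = r_uu · N̂ = 14/sqrt(196*u^2 + 64*v^2 + 1),
  M(u, v) = r_uv · N̂ = 0,
  N(u, v) = r_vv · N̂ = 8/sqrt(196*u^2 + 64*v^2 + 1).
Evaluating at (u, v) = (1/2, -3):
  L = 7*sqrt(626)/313, M = 0, N = 4*sqrt(626)/313.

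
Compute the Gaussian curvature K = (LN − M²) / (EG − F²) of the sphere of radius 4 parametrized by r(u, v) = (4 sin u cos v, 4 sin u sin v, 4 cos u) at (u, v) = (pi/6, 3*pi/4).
K = 1/16

Coefficients of the first fundamental form: E = 16, F = 0, G = 16*sin(u)^2.
Coefficients of the second fundamental form: L = -4*sin(u)/Abs(sin(u)), M = 0, N = -4*sin(u)^3/Abs(sin(u)).
Assemble K = (LN − M²)/(EG − F²) = 1/16. At (u, v) = (pi/6, 3*pi/4): K = 1/16.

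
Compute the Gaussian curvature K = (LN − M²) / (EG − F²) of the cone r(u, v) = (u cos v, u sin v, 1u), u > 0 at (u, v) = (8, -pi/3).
K = 0

Coefficients of the first fundamental form: E = 2, F = 0, G = u^2.
Coefficients of the second fundamental form: L = 0, M = 0, N = sqrt(2)*u^2/(2*Abs(u)).
Assemble K = (LN − M²)/(EG − F²) = 0. At (u, v) = (8, -pi/3): K = 0.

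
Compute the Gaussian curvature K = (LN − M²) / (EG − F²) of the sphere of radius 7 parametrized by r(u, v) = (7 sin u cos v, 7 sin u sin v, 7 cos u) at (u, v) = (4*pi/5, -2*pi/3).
K = 1/49

Coefficients of the first fundamental form: E = 49, F = 0, G = 49*sin(u)^2.
Coefficients of the second fundamental form: L = -7*sin(u)/Abs(sin(u)), M = 0, N = -7*sin(u)^3/Abs(sin(u)).
Assemble K = (LN − M²)/(EG − F²) = 1/49. At (u, v) = (4*pi/5, -2*pi/3): K = 1/49.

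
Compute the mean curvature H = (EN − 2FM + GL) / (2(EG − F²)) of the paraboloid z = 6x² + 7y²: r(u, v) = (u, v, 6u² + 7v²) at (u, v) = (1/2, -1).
H = 1441*sqrt(233)/54289

With E = 144*u^2 + 1, F = 168*u*v, G = 196*v^2 + 1, L = 12/sqrt(144*u^2 + 196*v^2 + 1), M = 0, N = 14/sqrt(144*u^2 + 196*v^2 + 1), assemble
  H = (EN − 2FM + GL) / (2(EG − F²)) = (1008*u^2 + 1176*v^2 + 13)/(144*u^2 + 196*v^2 + 1)^(3/2).
At (u, v) = (1/2, -1): H = 1441*sqrt(233)/54289.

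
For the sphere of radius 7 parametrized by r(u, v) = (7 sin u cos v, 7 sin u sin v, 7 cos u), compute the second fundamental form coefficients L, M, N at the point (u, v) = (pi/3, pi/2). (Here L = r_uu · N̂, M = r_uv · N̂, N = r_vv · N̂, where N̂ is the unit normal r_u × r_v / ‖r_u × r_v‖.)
L = -7;  M = 0;  N = -21/4

Compute the unit normal N̂(u, v) = (sin(u)^2*cos(v)/Abs(sin(u)), sin(u)^2*sin(v)/Abs(sin(u)), sin(2*u)/(2*Abs(sin(u)))), and the second partials r_uu, r_uv, r_vv. Take dot products:
  L(u, v) = r_uu · N̂ = -7*sin(u)/Abs(sin(u)),
  M(u, v) = r_uv · N̂ = 0,
  N(u, v) = r_vv · N̂ = -7*sin(u)^3/Abs(sin(u)).
Evaluating at (u, v) = (pi/3, pi/2):
  L = -7, M = 0, N = -21/4.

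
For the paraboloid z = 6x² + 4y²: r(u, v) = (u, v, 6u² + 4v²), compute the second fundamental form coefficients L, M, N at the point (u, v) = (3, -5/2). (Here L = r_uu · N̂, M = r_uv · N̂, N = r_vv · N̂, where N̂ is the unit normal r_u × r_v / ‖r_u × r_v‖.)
L = 12*sqrt(1697)/1697;  M = 0;  N = 8*sqrt(1697)/1697

Compute the unit normal N̂(u, v) = (-12*u/sqrt(144*u^2 + 64*v^2 + 1), -8*v/sqrt(144*u^2 + 64*v^2 + 1), 1/sqrt(144*u^2 + 64*v^2 + 1)), and the second partials r_uu, r_uv, r_vv. Take dot products:
  L(u, v) = r_uu · N̂ = 12/sqrt(144*u^2 + 64*v^2 + 1),
  M(u, v) = r_uv · N̂ = 0,
  N(u, v) = r_vv · N̂ = 8/sqrt(144*u^2 + 64*v^2 + 1).
Evaluating at (u, v) = (3, -5/2):
  L = 12*sqrt(1697)/1697, M = 0, N = 8*sqrt(1697)/1697.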